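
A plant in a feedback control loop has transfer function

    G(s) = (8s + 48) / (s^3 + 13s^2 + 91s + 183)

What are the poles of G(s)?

s = -3, -5 + 6j, -5 - 6j

The poles are the roots of the denominator s^3 + 13s^2 + 91s + 183 = 0.
Trying s = -3: the polynomial evaluates to 0, so (s + 3) is a factor.
Dividing out leaves s^2 + 10s + 61 = 0.
The quadratic formula then gives s = -5 ± 6j.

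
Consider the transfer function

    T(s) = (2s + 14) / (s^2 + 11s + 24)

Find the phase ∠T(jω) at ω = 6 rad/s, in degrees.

∠T(j6) ≈ -59.70°

At s = j6: numerator = 14 + j12, denominator = -12 + j66.
∠T = ∠num − ∠den = 40.601° − (100.30°) = -59.70°.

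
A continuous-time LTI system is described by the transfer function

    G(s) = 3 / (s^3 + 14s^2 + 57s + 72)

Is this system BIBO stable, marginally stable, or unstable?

The denominator s^3 + 14s^2 + 57s + 72 factors as (s + 8)(s + 3)^2, giving poles at s = -8, -3, -3.
Since all poles lie strictly in the left half-plane, the system is stable.

stable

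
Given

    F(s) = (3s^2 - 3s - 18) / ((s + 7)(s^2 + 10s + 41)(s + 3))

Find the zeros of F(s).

Set the numerator to zero: 3s^2 - 3s - 18 = 0, i.e. 3·(s^2 - s - 6) = 0.
Factoring: (s + 2)(s - 3) = 0.

s = -2, 3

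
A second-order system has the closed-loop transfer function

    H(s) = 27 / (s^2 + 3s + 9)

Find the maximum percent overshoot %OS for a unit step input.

%OS ≈ 16.3%

Comparing s^2 + 3s + 9 to s^2 + 2ζωₙs + ωₙ²: ωₙ = 3 rad/s and ζ = 3/(2·3) = 0.5.
%OS = 100·exp(−πζ/√(1−ζ²)) = 100·exp(−π·0.5/√(1−0.5²)) ≈ 16.3%.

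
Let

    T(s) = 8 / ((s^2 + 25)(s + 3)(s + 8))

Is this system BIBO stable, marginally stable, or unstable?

The poles can be read from the denominator factors: s = 5j, -5j, -3, -8.
Since the simple pole(s) at s = ±5j lie on the jω-axis with none in the right half-plane, the system is marginally stable.

marginally stable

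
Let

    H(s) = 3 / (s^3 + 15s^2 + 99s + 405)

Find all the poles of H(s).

The poles are the roots of the denominator s^3 + 15s^2 + 99s + 405 = 0.
Trying s = -9: the polynomial evaluates to 0, so (s + 9) is a factor.
Dividing out leaves s^2 + 6s + 45 = 0.
The quadratic formula then gives s = -3 ± 6j.

s = -3 + 6j, -3 - 6j, -9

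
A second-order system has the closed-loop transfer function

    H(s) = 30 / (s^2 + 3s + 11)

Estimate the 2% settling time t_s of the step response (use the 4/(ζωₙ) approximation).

Comparing s^2 + 3s + 11 to s^2 + 2ζωₙs + ωₙ²: ωₙ = √11 ≈ 3.317 rad/s and ζ = 3/(2·√11) ≈ 0.4523.
ζωₙ = 3/2 = 1.5, so t_s ≈ 4/(ζωₙ) = 4/1.5 ≈ 2.667 s.

t_s ≈ 2.667 s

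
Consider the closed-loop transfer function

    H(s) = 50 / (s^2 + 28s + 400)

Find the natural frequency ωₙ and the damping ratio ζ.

ωₙ = 20 rad/s, ζ = 0.7

Compare the denominator to the standard form s^2 + 2ζωₙs + ωₙ².
ωₙ² = 400, so ωₙ = 20 rad/s.
2ζωₙ = 28, so ζ = 28/(2·20) = 0.7.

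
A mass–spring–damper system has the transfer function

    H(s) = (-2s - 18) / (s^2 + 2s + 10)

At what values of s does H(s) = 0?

s = -9

Set the numerator to zero: -2s - 18 = 0, i.e. -2·(s + 9) = 0.
So s = -9.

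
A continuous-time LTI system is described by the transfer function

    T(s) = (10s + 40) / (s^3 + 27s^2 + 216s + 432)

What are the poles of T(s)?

The poles are the roots of the denominator s^3 + 27s^2 + 216s + 432 = 0.
Trying s = -12: the polynomial evaluates to 0, so (s + 12) is a factor.
Dividing out leaves s^2 + 15s + 36 = 0.
Factoring the quadratic: (s + 3)(s + 12) = 0.

s = -12, -3, -12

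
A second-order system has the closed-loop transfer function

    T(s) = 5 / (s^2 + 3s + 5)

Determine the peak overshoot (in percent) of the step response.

%OS ≈ 5.83%

Comparing s^2 + 3s + 5 to s^2 + 2ζωₙs + ωₙ²: ωₙ = √5 ≈ 2.236 rad/s and ζ = 3/(2·√5) ≈ 0.6708.
%OS = 100·exp(−πζ/√(1−ζ²)) = 100·exp(−π·0.6708/√(1−0.6708²)) ≈ 5.83%.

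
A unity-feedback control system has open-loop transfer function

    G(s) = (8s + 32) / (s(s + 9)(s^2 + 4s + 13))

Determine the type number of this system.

Type 1

The denominator has 1 factor of s at the origin (free integrator), so this is a Type 1 system.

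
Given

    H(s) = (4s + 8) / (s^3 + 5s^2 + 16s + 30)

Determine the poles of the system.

s = -1 + 3j, -1 - 3j, -3

The poles are the roots of the denominator s^3 + 5s^2 + 16s + 30 = 0.
Trying s = -3: the polynomial evaluates to 0, so (s + 3) is a factor.
Dividing out leaves s^2 + 2s + 10 = 0.
The quadratic formula then gives s = -1 ± 3j.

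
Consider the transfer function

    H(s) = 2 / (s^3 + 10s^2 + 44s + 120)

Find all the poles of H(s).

s = -2 ± 4j, -6

The poles are the roots of the denominator s^3 + 10s^2 + 44s + 120 = 0.
Trying s = -6: the polynomial evaluates to 0, so (s + 6) is a factor.
Dividing out leaves s^2 + 4s + 20 = 0.
The quadratic formula then gives s = -2 ± 4j.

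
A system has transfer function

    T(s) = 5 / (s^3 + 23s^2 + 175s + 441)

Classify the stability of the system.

stable

The denominator s^3 + 23s^2 + 175s + 441 factors as (s + 7)^2(s + 9), giving poles at s = -7, -9, -7.
Since all poles lie strictly in the left half-plane, the system is stable.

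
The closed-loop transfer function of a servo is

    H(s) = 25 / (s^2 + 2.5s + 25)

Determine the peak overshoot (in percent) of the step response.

%OS ≈ 44.4%

Comparing s^2 + 2.5s + 25 to s^2 + 2ζωₙs + ωₙ²: ωₙ = 5 rad/s and ζ = 2.5/(2·5) = 0.25.
%OS = 100·exp(−πζ/√(1−ζ²)) = 100·exp(−π·0.25/√(1−0.25²)) ≈ 44.4%.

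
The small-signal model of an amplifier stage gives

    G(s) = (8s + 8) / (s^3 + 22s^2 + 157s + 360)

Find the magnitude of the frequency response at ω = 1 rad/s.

|G(j1)| ≈ 0.03039

Substitute s = j1: numerator = 8 + j8, denominator = 338 + j156.
|G(j1)| = |8 + j8| / |338 + j156| = 11.314 / 372.26 ≈ 0.03039.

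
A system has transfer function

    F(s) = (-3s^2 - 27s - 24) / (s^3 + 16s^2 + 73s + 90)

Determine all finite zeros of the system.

s = -1, -8

Set the numerator to zero: -3s^2 - 27s - 24 = 0, i.e. -3·(s^2 + 9s + 8) = 0.
Factoring: (s + 1)(s + 8) = 0.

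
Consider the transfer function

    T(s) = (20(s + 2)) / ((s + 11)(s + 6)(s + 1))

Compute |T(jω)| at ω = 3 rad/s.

|T(j3)| ≈ 0.2981

Substitute s = j3: numerator = 40 + j60, denominator = -96 + j222.
|T(j3)| = |40 + j60| / |-96 + j222| = 72.111 / 241.87 ≈ 0.2981.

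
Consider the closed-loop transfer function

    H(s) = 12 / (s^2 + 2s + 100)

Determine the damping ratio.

Compare the denominator to the standard form s^2 + 2ζωₙs + ωₙ².
ωₙ² = 100, so ωₙ = 10 rad/s.
2ζωₙ = 2, so ζ = 2/(2·10) = 0.1.

ζ = 0.1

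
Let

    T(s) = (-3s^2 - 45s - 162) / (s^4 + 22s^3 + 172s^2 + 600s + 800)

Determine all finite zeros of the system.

Set the numerator to zero: -3s^2 - 45s - 162 = 0, i.e. -3·(s^2 + 15s + 54) = 0.
Factoring: (s + 9)(s + 6) = 0.

s = -9, -6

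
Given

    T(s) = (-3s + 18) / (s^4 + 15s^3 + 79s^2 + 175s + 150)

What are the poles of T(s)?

The poles are the roots of the denominator s^4 + 15s^3 + 79s^2 + 175s + 150 = 0.
Trying s = -6: the polynomial evaluates to 0, so (s + 6) is a factor.
Dividing out leaves s^3 + 9s^2 + 25s + 25 = 0.
This factors further as (s^2 + 4s + 5)(s + 5) = 0.

s = -6, -2 + j, -2 - j, -5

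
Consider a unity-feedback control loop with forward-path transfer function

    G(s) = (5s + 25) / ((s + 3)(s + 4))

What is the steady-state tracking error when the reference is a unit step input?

G(s) has no poles at the origin.
This is a Type 0 system. Kp = lim_{s→0} G(s) = 25/12.
e_ss = 1/(1 + Kp) = 1/(1 + 25/12) = 12/37 ≈ 0.3243.

e_ss = 0.3243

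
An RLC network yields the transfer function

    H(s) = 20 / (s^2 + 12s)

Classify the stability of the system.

marginally stable

The denominator s^2 + 12s factors as s(s + 12), giving poles at s = 0, -12.
Since the simple pole(s) at s = 0 lie on the jω-axis with none in the right half-plane, the system is marginally stable.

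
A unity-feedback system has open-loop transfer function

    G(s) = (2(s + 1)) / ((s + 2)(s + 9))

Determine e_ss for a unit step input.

G(s) has no poles at the origin.
This is a Type 0 system. Kp = lim_{s→0} G(s) = 2/18 = 1/9.
e_ss = 1/(1 + Kp) = 1/(1 + 1/9) = 9/10 ≈ 0.9000.

e_ss = 0.9000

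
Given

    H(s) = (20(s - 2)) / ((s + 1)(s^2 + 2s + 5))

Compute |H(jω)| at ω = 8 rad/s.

|H(j8)| ≈ 0.3346

Substitute s = j8: numerator = -40 + j160, denominator = -187 - j456.
|H(j8)| = |-40 + j160| / |-187 - j456| = 164.92 / 492.85 ≈ 0.3346.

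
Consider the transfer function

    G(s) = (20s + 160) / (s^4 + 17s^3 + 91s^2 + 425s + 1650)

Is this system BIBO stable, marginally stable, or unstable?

marginally stable

The denominator s^4 + 17s^3 + 91s^2 + 425s + 1650 factors as (s^2 + 25)(s + 6)(s + 11), giving poles at s = 5j, -5j, -6, -11.
Since the simple pole(s) at s = 5j, -5j lie on the jω-axis with none in the right half-plane, the system is marginally stable.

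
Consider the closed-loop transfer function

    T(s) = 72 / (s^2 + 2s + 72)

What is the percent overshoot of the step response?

Comparing s^2 + 2s + 72 to s^2 + 2ζωₙs + ωₙ²: ωₙ = √72 ≈ 8.485 rad/s and ζ = 2/(2·√72) ≈ 0.1179.
%OS = 100·exp(−πζ/√(1−ζ²)) = 100·exp(−π·0.1179/√(1−0.1179²)) ≈ 68.9%.

%OS ≈ 68.9%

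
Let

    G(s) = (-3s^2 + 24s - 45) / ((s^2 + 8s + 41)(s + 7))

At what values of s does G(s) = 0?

s = 5, 3

Set the numerator to zero: -3s^2 + 24s - 45 = 0, i.e. -3·(s^2 - 8s + 15) = 0.
Factoring: (s - 5)(s - 3) = 0.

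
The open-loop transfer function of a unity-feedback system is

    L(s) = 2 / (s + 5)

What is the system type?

The denominator has no factor of s at the origin — no free integrator — so this is a Type 0 system.

Type 0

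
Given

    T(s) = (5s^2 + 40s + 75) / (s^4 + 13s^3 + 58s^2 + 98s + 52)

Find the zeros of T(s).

s = -3, -5

Set the numerator to zero: 5s^2 + 40s + 75 = 0, i.e. 5·(s^2 + 8s + 15) = 0.
Factoring: (s + 3)(s + 5) = 0.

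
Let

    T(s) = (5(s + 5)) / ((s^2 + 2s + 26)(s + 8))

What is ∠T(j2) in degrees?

At s = j2: numerator = 25 + j10, denominator = 168 + j76.
∠T = ∠num − ∠den = 21.801° − (24.341°) = -2.540°.

∠T(j2) ≈ -2.540°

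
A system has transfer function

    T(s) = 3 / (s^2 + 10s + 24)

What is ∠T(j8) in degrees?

∠T(j8) ≈ -116.6°

At s = j8: numerator = 3, denominator = -40 + j80.
∠T = ∠num − ∠den = 0° − (116.57°) = -116.6°.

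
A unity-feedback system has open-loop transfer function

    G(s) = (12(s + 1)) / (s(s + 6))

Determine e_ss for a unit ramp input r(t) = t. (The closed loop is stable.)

e_ss = 0.5000

G(s) has one pole at the origin.
This is a Type 1 system. Kv = lim_{s→0} s·G(s) = 12/6 = 2.
e_ss = 1/Kv = 1/(2) = 1/2 ≈ 0.5000.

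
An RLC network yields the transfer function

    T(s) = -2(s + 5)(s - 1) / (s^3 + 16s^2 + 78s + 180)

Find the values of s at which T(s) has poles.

s = -3 ± 3j, -10

The poles are the roots of the denominator s^3 + 16s^2 + 78s + 180 = 0.
Trying s = -10: the polynomial evaluates to 0, so (s + 10) is a factor.
Dividing out leaves s^2 + 6s + 18 = 0.
The quadratic formula then gives s = -3 ± 3j.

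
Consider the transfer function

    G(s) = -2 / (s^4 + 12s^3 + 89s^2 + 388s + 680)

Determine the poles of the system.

s = -2 ± 6j, -4 ± j

The poles are the roots of the denominator s^4 + 12s^3 + 89s^2 + 388s + 680 = 0.
No real roots exist; factor into two real quadratics: (s^2 + 4s + 40)(s^2 + 8s + 17) = 0.
Each quadratic gives a conjugate pair via the quadratic formula.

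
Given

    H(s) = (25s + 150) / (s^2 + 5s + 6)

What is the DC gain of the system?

H(0) = 25

Set s = 0: H(0) = (150) / (6) = 25.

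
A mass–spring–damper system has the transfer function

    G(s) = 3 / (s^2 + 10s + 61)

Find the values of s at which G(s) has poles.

The poles are the roots of the denominator s^2 + 10s + 61 = 0.
Using the quadratic formula: s = (-10 ± √(-144))/2 = -5 ± 6j.

s = -5 + 6j, -5 - 6j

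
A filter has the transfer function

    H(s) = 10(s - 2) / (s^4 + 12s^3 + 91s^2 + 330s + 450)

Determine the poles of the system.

The poles are the roots of the denominator s^4 + 12s^3 + 91s^2 + 330s + 450 = 0.
No real roots exist; factor into two real quadratics: (s^2 + 6s + 10)(s^2 + 6s + 45) = 0.
Each quadratic gives a conjugate pair via the quadratic formula.

s = -3 ± j, -3 ± 6j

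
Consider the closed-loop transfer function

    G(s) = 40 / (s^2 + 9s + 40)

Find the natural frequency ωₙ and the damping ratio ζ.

ωₙ ≈ 6.325 rad/s, ζ ≈ 0.7115

Compare the denominator to the standard form s^2 + 2ζωₙs + ωₙ².
ωₙ² = 40, so ωₙ = √40 ≈ 6.325 rad/s.
2ζωₙ = 9, so ζ = 9/(2·√40) ≈ 0.7115.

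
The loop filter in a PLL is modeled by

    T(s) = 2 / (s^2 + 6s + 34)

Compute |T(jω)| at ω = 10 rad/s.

Substitute s = j10: numerator = 2, denominator = -66 + j60.
|T(j10)| = |2| / |-66 + j60| = 2 / 89.196 ≈ 0.02242.

|T(j10)| ≈ 0.02242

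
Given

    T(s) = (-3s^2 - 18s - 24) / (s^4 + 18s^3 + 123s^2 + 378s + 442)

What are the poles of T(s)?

s = -4 ± j, -5 ± j

The poles are the roots of the denominator s^4 + 18s^3 + 123s^2 + 378s + 442 = 0.
No real roots exist; factor into two real quadratics: (s^2 + 8s + 17)(s^2 + 10s + 26) = 0.
Each quadratic gives a conjugate pair via the quadratic formula.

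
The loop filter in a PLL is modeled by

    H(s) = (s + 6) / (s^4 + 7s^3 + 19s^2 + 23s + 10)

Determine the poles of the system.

s = -2 ± j, -1, -2

The poles are the roots of the denominator s^4 + 7s^3 + 19s^2 + 23s + 10 = 0.
Trying s = -1: the polynomial evaluates to 0, so (s + 1) is a factor.
Dividing out leaves s^3 + 6s^2 + 13s + 10 = 0.
This factors further as (s^2 + 4s + 5)(s + 2) = 0.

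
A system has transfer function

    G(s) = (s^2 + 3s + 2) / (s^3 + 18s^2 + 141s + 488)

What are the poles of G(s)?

The poles are the roots of the denominator s^3 + 18s^2 + 141s + 488 = 0.
Trying s = -8: the polynomial evaluates to 0, so (s + 8) is a factor.
Dividing out leaves s^2 + 10s + 61 = 0.
The quadratic formula then gives s = -5 ± 6j.

s = -5 ± 6j, -8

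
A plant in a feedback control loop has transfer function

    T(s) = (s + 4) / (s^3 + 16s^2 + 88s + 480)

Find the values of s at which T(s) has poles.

s = -2 + 6j, -2 - 6j, -12

The poles are the roots of the denominator s^3 + 16s^2 + 88s + 480 = 0.
Trying s = -12: the polynomial evaluates to 0, so (s + 12) is a factor.
Dividing out leaves s^2 + 4s + 40 = 0.
The quadratic formula then gives s = -2 ± 6j.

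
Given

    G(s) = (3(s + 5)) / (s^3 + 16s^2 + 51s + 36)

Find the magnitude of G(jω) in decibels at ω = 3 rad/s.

|G(j3)|_dB ≈ -19.5 dB

Substitute s = j3: numerator = 15 + j9, denominator = -108 + j126.
|G(j3)| = |15 + j9| / |-108 + j126| = 17.493 / 165.95 ≈ 0.1054.
In decibels: 20·log₁₀(0.1054) ≈ -19.5 dB.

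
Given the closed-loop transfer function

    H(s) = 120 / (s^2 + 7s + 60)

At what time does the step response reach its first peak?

Comparing s^2 + 7s + 60 to s^2 + 2ζωₙs + ωₙ²: ωₙ = √60 ≈ 7.746 rad/s and ζ = 7/(2·√60) ≈ 0.4518.
ζωₙ = 7/2 = 3.5, so ω_d = ωₙ√(1−ζ²) = √(ωₙ² − (ζωₙ)²) = √(60 − 3.5²) = √47.75 ≈ 6.910 rad/s.
t_p = π/ω_d = π/6.910 ≈ 0.4546 s.

t_p ≈ 0.4546 s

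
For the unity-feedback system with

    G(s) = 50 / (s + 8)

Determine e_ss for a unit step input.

e_ss = 0.1379

G(s) has no poles at the origin.
This is a Type 0 system. Kp = lim_{s→0} G(s) = 50/8 = 25/4.
e_ss = 1/(1 + Kp) = 1/(1 + 25/4) = 4/29 ≈ 0.1379.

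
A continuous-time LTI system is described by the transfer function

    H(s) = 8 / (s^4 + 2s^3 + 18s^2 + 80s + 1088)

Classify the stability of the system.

unstable

The denominator s^4 + 2s^3 + 18s^2 + 80s + 1088 factors as (s^2 + 8s + 32)(s^2 - 6s + 34), giving poles at s = -4 + 4j, -4 - 4j, 3 + 5j, 3 - 5j.
Since the pole(s) at s = 3 + 5j, 3 - 5j lie in the right half-plane, the system is unstable.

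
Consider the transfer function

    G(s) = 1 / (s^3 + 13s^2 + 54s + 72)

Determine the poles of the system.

s = -3, -6, -4

The poles are the roots of the denominator s^3 + 13s^2 + 54s + 72 = 0.
Trying s = -3: the polynomial evaluates to 0, so (s + 3) is a factor.
Dividing out leaves s^2 + 10s + 24 = 0.
Factoring the quadratic: (s + 6)(s + 4) = 0.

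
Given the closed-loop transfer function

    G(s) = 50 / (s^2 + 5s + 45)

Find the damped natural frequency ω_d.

ω_d ≈ 6.225 rad/s

Comparing s^2 + 5s + 45 to s^2 + 2ζωₙs + ωₙ²: ωₙ = √45 ≈ 6.708 rad/s and ζ = 5/(2·√45) ≈ 0.3727.
ζωₙ = 5/2 = 2.5, so ω_d = ωₙ√(1−ζ²) = √(ωₙ² − (ζωₙ)²) = √(45 − 2.5²) = √38.75 ≈ 6.225 rad/s.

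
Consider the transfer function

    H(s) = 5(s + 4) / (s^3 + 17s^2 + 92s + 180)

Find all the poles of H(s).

s = -4 ± 2j, -9

The poles are the roots of the denominator s^3 + 17s^2 + 92s + 180 = 0.
Trying s = -9: the polynomial evaluates to 0, so (s + 9) is a factor.
Dividing out leaves s^2 + 8s + 20 = 0.
The quadratic formula then gives s = -4 ± 2j.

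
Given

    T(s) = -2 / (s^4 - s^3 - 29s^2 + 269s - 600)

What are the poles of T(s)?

The poles are the roots of the denominator s^4 - s^3 - 29s^2 + 269s - 600 = 0.
Trying s = -8: the polynomial evaluates to 0, so (s + 8) is a factor.
Dividing out leaves s^3 - 9s^2 + 43s - 75 = 0.
This factors further as (s^2 - 6s + 25)(s - 3) = 0.

s = 3 + 4j, 3 - 4j, -8, 3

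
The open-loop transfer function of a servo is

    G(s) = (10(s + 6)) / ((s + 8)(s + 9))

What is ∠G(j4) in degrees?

∠G(j4) ≈ -16.84°

At s = j4: numerator = 60 + j40, denominator = 56 + j68.
∠G = ∠num − ∠den = 33.690° − (50.528°) = -16.84°.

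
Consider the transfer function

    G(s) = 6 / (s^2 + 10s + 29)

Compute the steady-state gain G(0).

G(0) = 6/29 ≈ 0.2069

Set s = 0: G(0) = (6) / (29) = 6/29.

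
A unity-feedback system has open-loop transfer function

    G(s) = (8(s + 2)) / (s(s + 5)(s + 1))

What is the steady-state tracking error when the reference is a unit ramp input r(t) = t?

e_ss = 0.3125

G(s) has one pole at the origin.
This is a Type 1 system. Kv = lim_{s→0} s·G(s) = 16/5.
e_ss = 1/Kv = 1/(16/5) = 5/16 ≈ 0.3125.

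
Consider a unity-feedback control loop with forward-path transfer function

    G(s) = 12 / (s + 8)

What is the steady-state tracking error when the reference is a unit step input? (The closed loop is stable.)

e_ss = 0.4000

G(s) has no poles at the origin.
This is a Type 0 system. Kp = lim_{s→0} G(s) = 12/8 = 3/2.
e_ss = 1/(1 + Kp) = 1/(1 + 3/2) = 2/5 ≈ 0.4000.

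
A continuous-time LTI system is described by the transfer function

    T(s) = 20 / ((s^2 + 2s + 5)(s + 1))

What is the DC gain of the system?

T(0) = 4

At s = 0 each factor (s + a) contributes a and each (s^2 + bs + c) contributes c.
T(0) = 20·1 / ((5) · (1)) = 20/5 = 4.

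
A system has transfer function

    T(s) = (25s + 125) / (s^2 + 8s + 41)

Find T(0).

T(0) = 125/41 ≈ 3.049

Set s = 0: T(0) = (125) / (41) = 125/41.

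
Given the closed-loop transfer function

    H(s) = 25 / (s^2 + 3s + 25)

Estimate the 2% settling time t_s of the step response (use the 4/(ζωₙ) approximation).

t_s ≈ 2.667 s

Comparing s^2 + 3s + 25 to s^2 + 2ζωₙs + ωₙ²: ωₙ = 5 rad/s and ζ = 3/(2·5) = 0.3.
ζωₙ = 3/2 = 1.5, so t_s ≈ 4/(ζωₙ) = 4/1.5 ≈ 2.667 s.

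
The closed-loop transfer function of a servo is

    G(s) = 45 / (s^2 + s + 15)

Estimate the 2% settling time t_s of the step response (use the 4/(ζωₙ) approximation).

Comparing s^2 + s + 15 to s^2 + 2ζωₙs + ωₙ²: ωₙ = √15 ≈ 3.873 rad/s and ζ = 1/(2·√15) ≈ 0.1291.
ζωₙ = 1/2 = 0.5, so t_s ≈ 4/(ζωₙ) = 4/0.5 = 8 s.

t_s ≈ 8 s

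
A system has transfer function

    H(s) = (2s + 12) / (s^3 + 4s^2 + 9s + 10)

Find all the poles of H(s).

The poles are the roots of the denominator s^3 + 4s^2 + 9s + 10 = 0.
Trying s = -2: the polynomial evaluates to 0, so (s + 2) is a factor.
Dividing out leaves s^2 + 2s + 5 = 0.
The quadratic formula then gives s = -1 ± 2j.

s = -1 ± 2j, -2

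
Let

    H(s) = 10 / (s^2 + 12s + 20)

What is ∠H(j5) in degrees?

At s = j5: numerator = 10, denominator = -5 + j60.
∠H = ∠num − ∠den = 0° − (94.764°) = -94.76°.

∠H(j5) ≈ -94.76°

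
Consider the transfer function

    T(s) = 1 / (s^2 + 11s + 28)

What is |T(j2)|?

Substitute s = j2: numerator = 1, denominator = 24 + j22.
|T(j2)| = |1| / |24 + j22| = 1 / 32.558 ≈ 0.03071.

|T(j2)| ≈ 0.03071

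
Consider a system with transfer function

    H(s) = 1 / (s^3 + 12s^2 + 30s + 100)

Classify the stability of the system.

The denominator s^3 + 12s^2 + 30s + 100 factors as (s^2 + 2s + 10)(s + 10), giving poles at s = -1 ± 3j, -10.
Since all poles lie strictly in the left half-plane, the system is stable.

stable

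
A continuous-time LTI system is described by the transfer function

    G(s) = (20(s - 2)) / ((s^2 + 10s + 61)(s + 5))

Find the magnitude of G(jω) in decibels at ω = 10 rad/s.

Substitute s = j10: numerator = -40 + j200, denominator = -1195 + j110.
|G(j10)| = |-40 + j200| / |-1195 + j110| = 203.96 / 1200.1 ≈ 0.1700.
In decibels: 20·log₁₀(0.1700) ≈ -15.4 dB.

|G(j10)|_dB ≈ -15.4 dB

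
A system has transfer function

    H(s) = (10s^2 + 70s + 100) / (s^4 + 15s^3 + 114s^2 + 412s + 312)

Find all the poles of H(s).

s = -4 + 6j, -4 - 6j, -6, -1

The poles are the roots of the denominator s^4 + 15s^3 + 114s^2 + 412s + 312 = 0.
Trying s = -6: the polynomial evaluates to 0, so (s + 6) is a factor.
Dividing out leaves s^3 + 9s^2 + 60s + 52 = 0.
This factors further as (s^2 + 8s + 52)(s + 1) = 0.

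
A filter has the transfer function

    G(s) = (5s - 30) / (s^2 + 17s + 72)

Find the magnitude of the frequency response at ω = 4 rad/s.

Substitute s = j4: numerator = -30 + j20, denominator = 56 + j68.
|G(j4)| = |-30 + j20| / |56 + j68| = 36.056 / 88.091 ≈ 0.4093.

|G(j4)| ≈ 0.4093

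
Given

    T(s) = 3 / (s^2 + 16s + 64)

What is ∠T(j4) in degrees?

∠T(j4) ≈ -53.13°

At s = j4: numerator = 3, denominator = 48 + j64.
∠T = ∠num − ∠den = 0° − (53.130°) = -53.13°.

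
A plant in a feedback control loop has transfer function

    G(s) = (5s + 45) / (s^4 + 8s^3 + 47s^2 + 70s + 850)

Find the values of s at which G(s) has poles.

The poles are the roots of the denominator s^4 + 8s^3 + 47s^2 + 70s + 850 = 0.
No real roots exist; factor into two real quadratics: (s^2 - 2s + 17)(s^2 + 10s + 50) = 0.
Each quadratic gives a conjugate pair via the quadratic formula.

s = 1 ± 4j, -5 ± 5j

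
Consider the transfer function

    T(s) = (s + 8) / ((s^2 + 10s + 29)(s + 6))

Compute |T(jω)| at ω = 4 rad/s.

Substitute s = j4: numerator = 8 + j4, denominator = -82 + j292.
|T(j4)| = |8 + j4| / |-82 + j292| = 8.9443 / 303.30 ≈ 0.02949.

|T(j4)| ≈ 0.02949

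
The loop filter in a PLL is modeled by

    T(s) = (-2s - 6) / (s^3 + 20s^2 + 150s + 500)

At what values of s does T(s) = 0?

s = -3

Set the numerator to zero: -2s - 6 = 0, i.e. -2·(s + 3) = 0.
So s = -3.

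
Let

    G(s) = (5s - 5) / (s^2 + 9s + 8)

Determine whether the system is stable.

The denominator s^2 + 9s + 8 factors as (s + 1)(s + 8), giving poles at s = -1, -8.
Since all poles lie strictly in the left half-plane, the system is stable.

stable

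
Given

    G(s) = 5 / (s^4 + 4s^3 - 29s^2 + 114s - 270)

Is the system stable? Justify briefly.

The denominator s^4 + 4s^3 - 29s^2 + 114s - 270 factors as (s^2 - 2s + 10)(s - 3)(s + 9), giving poles at s = 1 + 3j, 1 - 3j, 3, -9.
Since the pole(s) at s = 1 ± 3j, 3 lie in the right half-plane, the system is unstable.

unstable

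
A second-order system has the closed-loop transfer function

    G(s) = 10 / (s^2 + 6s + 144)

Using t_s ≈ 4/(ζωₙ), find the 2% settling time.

t_s ≈ 1.333 s

Comparing s^2 + 6s + 144 to s^2 + 2ζωₙs + ωₙ²: ωₙ = 12 rad/s and ζ = 6/(2·12) = 0.25.
ζωₙ = 6/2 = 3, so t_s ≈ 4/(ζωₙ) = 4/3 ≈ 1.333 s.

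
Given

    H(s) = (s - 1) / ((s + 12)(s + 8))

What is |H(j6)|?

|H(j6)| ≈ 0.04534

Substitute s = j6: numerator = -1 + j6, denominator = 60 + j120.
|H(j6)| = |-1 + j6| / |60 + j120| = 6.0828 / 134.16 ≈ 0.04534.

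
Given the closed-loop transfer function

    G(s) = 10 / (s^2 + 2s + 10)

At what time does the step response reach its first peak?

Comparing s^2 + 2s + 10 to s^2 + 2ζωₙs + ωₙ²: ωₙ = √10 ≈ 3.162 rad/s and ζ = 2/(2·√10) ≈ 0.3162.
ζωₙ = 2/2 = 1, so ω_d = ωₙ√(1−ζ²) = √(ωₙ² − (ζωₙ)²) = √(10 − 1²) = √9 = 3 rad/s.
t_p = π/ω_d = π/3 ≈ 1.047 s.

t_p ≈ 1.047 s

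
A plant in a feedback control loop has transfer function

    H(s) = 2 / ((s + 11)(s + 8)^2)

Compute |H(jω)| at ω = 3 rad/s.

Substitute s = j3: numerator = 2, denominator = 461 + j693.
|H(j3)| = |2| / |461 + j693| = 2 / 832.33 ≈ 0.002403.

|H(j3)| ≈ 0.002403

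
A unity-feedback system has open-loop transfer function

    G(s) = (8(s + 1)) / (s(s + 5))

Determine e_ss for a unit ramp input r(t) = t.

e_ss = 0.6250

G(s) has one pole at the origin.
This is a Type 1 system. Kv = lim_{s→0} s·G(s) = 8/5.
e_ss = 1/Kv = 1/(8/5) = 5/8 ≈ 0.6250.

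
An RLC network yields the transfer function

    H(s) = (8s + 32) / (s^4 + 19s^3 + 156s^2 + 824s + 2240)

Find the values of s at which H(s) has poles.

s = -2 ± 6j, -8, -7

The poles are the roots of the denominator s^4 + 19s^3 + 156s^2 + 824s + 2240 = 0.
Trying s = -8: the polynomial evaluates to 0, so (s + 8) is a factor.
Dividing out leaves s^3 + 11s^2 + 68s + 280 = 0.
This factors further as (s^2 + 4s + 40)(s + 7) = 0.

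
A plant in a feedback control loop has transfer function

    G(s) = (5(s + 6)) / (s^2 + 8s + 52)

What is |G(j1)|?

Substitute s = j1: numerator = 30 + j5, denominator = 51 + j8.
|G(j1)| = |30 + j5| / |51 + j8| = 30.414 / 51.624 ≈ 0.5891.

|G(j1)| ≈ 0.5891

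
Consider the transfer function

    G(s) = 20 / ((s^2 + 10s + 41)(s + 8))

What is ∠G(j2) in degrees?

∠G(j2) ≈ -42.43°

At s = j2: numerator = 20, denominator = 256 + j234.
∠G = ∠num − ∠den = 0° − (42.429°) = -42.43°.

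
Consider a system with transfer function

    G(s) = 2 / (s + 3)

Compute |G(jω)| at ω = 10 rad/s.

Substitute s = j10: numerator = 2, denominator = 3 + j10.
|G(j10)| = |2| / |3 + j10| = 2 / 10.440 ≈ 0.1916.

|G(j10)| ≈ 0.1916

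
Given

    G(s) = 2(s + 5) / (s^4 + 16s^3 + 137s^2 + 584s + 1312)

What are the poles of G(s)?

The poles are the roots of the denominator s^4 + 16s^3 + 137s^2 + 584s + 1312 = 0.
No real roots exist; factor into two real quadratics: (s^2 + 8s + 41)(s^2 + 8s + 32) = 0.
Each quadratic gives a conjugate pair via the quadratic formula.

s = -4 + 5j, -4 - 5j, -4 + 4j, -4 - 4j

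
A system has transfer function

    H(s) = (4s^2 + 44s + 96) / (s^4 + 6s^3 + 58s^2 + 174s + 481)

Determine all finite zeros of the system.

Set the numerator to zero: 4s^2 + 44s + 96 = 0, i.e. 4·(s^2 + 11s + 24) = 0.
Factoring: (s + 3)(s + 8) = 0.

s = -3, -8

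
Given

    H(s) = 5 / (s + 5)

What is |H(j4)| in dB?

|H(j4)|_dB ≈ -2.15 dB

Substitute s = j4: numerator = 5, denominator = 5 + j4.
|H(j4)| = |5| / |5 + j4| = 5 / 6.4031 ≈ 0.7809.
In decibels: 20·log₁₀(0.7809) ≈ -2.15 dB.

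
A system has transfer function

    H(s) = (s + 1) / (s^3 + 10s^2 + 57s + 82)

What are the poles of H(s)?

s = -4 ± 5j, -2

The poles are the roots of the denominator s^3 + 10s^2 + 57s + 82 = 0.
Trying s = -2: the polynomial evaluates to 0, so (s + 2) is a factor.
Dividing out leaves s^2 + 8s + 41 = 0.
The quadratic formula then gives s = -4 ± 5j.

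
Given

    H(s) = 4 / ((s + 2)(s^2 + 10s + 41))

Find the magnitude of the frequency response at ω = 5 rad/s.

|H(j5)| ≈ 0.01415

Substitute s = j5: numerator = 4, denominator = -218 + j180.
|H(j5)| = |4| / |-218 + j180| = 4 / 282.71 ≈ 0.01415.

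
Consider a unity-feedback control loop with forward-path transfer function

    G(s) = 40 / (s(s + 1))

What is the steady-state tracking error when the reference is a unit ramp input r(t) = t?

G(s) has one pole at the origin.
This is a Type 1 system. Kv = lim_{s→0} s·G(s) = 40/1.
e_ss = 1/Kv = 1/(40) = 1/40 ≈ 0.02500.

e_ss = 0.02500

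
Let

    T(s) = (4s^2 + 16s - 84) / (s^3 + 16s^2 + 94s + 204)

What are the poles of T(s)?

s = -5 + 3j, -5 - 3j, -6

The poles are the roots of the denominator s^3 + 16s^2 + 94s + 204 = 0.
Trying s = -6: the polynomial evaluates to 0, so (s + 6) is a factor.
Dividing out leaves s^2 + 10s + 34 = 0.
The quadratic formula then gives s = -5 ± 3j.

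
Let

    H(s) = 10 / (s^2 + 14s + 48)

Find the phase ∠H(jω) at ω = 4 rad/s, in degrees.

∠H(j4) ≈ -60.26°

At s = j4: numerator = 10, denominator = 32 + j56.
∠H = ∠num − ∠den = 0° − (60.255°) = -60.26°.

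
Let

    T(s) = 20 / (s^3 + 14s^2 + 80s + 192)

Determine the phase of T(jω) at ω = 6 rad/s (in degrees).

At s = j6: numerator = 20, denominator = -312 + j264.
∠T = ∠num − ∠den = 0° − (139.76°) = -139.8°.

∠T(j6) ≈ -139.8°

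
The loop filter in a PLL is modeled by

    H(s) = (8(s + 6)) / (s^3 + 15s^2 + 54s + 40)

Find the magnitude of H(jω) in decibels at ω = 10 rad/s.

Substitute s = j10: numerator = 48 + j80, denominator = -1460 - j460.
|H(j10)| = |48 + j80| / |-1460 - j460| = 93.295 / 1530.8 ≈ 0.06095.
In decibels: 20·log₁₀(0.06095) ≈ -24.3 dB.

|H(j10)|_dB ≈ -24.3 dB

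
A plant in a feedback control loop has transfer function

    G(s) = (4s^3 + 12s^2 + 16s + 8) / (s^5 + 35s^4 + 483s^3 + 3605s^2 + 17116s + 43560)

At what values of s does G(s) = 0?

Set the numerator to zero: 4s^3 + 12s^2 + 16s + 8 = 0, i.e. 4·(s^3 + 3s^2 + 4s + 2) = 0.
Factoring: (s^2 + 2s + 2)(s + 1) = 0.

s = -1 + j, -1 - j, -1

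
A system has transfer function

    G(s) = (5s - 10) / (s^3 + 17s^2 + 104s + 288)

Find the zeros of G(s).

s = 2

Set the numerator to zero: 5s - 10 = 0, i.e. 5·(s - 2) = 0.
So s = 2.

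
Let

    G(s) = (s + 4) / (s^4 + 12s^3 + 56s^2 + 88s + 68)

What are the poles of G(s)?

The poles are the roots of the denominator s^4 + 12s^3 + 56s^2 + 88s + 68 = 0.
No real roots exist; factor into two real quadratics: (s^2 + 2s + 2)(s^2 + 10s + 34) = 0.
Each quadratic gives a conjugate pair via the quadratic formula.

s = -1 ± j, -5 ± 3j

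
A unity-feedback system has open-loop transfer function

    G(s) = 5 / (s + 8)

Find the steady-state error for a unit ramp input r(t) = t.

e_ss = ∞

G(s) has no poles at the origin.
This is a Type 0 system; Kv = lim_{s→0} s·G(s) = 0, so the steady-state error for a ramp input is infinite.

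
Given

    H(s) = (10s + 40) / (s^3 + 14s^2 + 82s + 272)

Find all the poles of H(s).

s = -3 + 5j, -3 - 5j, -8

The poles are the roots of the denominator s^3 + 14s^2 + 82s + 272 = 0.
Trying s = -8: the polynomial evaluates to 0, so (s + 8) is a factor.
Dividing out leaves s^2 + 6s + 34 = 0.
The quadratic formula then gives s = -3 ± 5j.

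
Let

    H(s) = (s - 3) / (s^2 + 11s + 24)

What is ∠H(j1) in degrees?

∠H(j1) ≈ 136.0°

At s = j1: numerator = -3 + j1, denominator = 23 + j11.
∠H = ∠num − ∠den = 161.57° − (25.560°) = 136.0°.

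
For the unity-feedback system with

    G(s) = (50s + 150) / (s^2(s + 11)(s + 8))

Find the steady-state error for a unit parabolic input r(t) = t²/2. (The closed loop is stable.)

G(s) has 2 poles at the origin.
This is a Type 2 system. Ka = lim_{s→0} s^2·G(s) = 150/88 = 75/44.
e_ss = 1/Ka = 1/(75/44) = 44/75 ≈ 0.5867.

e_ss = 0.5867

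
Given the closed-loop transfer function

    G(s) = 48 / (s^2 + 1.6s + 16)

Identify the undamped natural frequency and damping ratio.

ωₙ = 4 rad/s, ζ = 0.2

Compare the denominator to the standard form s^2 + 2ζωₙs + ωₙ².
ωₙ² = 16, so ωₙ = 4 rad/s.
2ζωₙ = 1.6, so ζ = 1.6/(2·4) = 0.2.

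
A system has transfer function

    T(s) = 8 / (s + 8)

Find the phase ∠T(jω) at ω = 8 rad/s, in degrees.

At s = j8: numerator = 8, denominator = 8 + j8.
∠T = ∠num − ∠den = 0° − (45°) = -45°.

∠T(j8) ≈ -45°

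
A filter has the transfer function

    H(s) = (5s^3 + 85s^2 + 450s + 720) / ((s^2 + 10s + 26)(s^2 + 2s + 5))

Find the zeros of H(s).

s = -8, -6, -3

Set the numerator to zero: 5s^3 + 85s^2 + 450s + 720 = 0, i.e. 5·(s^3 + 17s^2 + 90s + 144) = 0.
Factoring: (s + 8)(s + 6)(s + 3) = 0.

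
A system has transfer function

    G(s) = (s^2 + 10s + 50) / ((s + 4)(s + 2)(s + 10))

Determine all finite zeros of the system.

Set the numerator to zero: s^2 + 10s + 50 = 0.
Factoring: (s^2 + 10s + 50) = 0.

s = -5 ± 5j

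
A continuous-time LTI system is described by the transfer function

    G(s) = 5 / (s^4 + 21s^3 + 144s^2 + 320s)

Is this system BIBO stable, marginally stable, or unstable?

The denominator s^4 + 21s^3 + 144s^2 + 320s factors as s(s + 8)^2(s + 5), giving poles at s = 0, -8, -5, -8.
Since the simple pole(s) at s = 0 lie on the jω-axis with none in the right half-plane, the system is marginally stable.

marginally stable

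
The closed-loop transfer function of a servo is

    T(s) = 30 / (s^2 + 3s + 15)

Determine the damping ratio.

ζ ≈ 0.3873

Compare the denominator to the standard form s^2 + 2ζωₙs + ωₙ².
ωₙ² = 15, so ωₙ = √15 ≈ 3.873 rad/s.
2ζωₙ = 3, so ζ = 3/(2·√15) ≈ 0.3873.
With ζ = 0.3873 the response is underdamped.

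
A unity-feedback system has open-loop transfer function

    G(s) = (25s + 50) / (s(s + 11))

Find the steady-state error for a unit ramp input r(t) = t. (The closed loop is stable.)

G(s) has one pole at the origin.
This is a Type 1 system. Kv = lim_{s→0} s·G(s) = 50/11.
e_ss = 1/Kv = 1/(50/11) = 11/50 ≈ 0.2200.

e_ss = 0.2200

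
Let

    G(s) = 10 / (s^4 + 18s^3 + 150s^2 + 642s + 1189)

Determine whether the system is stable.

The denominator s^4 + 18s^3 + 150s^2 + 642s + 1189 factors as (s^2 + 10s + 29)(s^2 + 8s + 41), giving poles at s = -5 ± 2j, -4 ± 5j.
Since all poles lie strictly in the left half-plane, the system is stable.

stable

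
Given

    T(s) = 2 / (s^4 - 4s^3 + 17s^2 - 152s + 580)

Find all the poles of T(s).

s = 4 + 2j, 4 - 2j, -2 + 5j, -2 - 5j

The poles are the roots of the denominator s^4 - 4s^3 + 17s^2 - 152s + 580 = 0.
No real roots exist; factor into two real quadratics: (s^2 - 8s + 20)(s^2 + 4s + 29) = 0.
Each quadratic gives a conjugate pair via the quadratic formula.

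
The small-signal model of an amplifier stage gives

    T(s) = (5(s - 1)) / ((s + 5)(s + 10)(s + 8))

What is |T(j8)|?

Substitute s = j8: numerator = -5 + j40, denominator = -1072 + j848.
|T(j8)| = |-5 + j40| / |-1072 + j848| = 40.311 / 1366.9 ≈ 0.02949.

|T(j8)| ≈ 0.02949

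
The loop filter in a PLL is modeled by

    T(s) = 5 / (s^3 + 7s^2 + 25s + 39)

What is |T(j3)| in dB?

|T(j3)|_dB ≈ -20.6 dB

Substitute s = j3: numerator = 5, denominator = -24 + j48.
|T(j3)| = |5| / |-24 + j48| = 5 / 53.666 ≈ 0.09317.
In decibels: 20·log₁₀(0.09317) ≈ -20.6 dB.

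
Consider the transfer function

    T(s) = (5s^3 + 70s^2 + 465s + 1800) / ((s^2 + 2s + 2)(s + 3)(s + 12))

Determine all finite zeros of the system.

Set the numerator to zero: 5s^3 + 70s^2 + 465s + 1800 = 0, i.e. 5·(s^3 + 14s^2 + 93s + 360) = 0.
Factoring: (s^2 + 6s + 45)(s + 8) = 0.

s = -3 + 6j, -3 - 6j, -8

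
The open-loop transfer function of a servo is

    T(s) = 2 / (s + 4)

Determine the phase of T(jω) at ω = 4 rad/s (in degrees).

∠T(j4) ≈ -45°

At s = j4: numerator = 2, denominator = 4 + j4.
∠T = ∠num − ∠den = 0° − (45°) = -45°.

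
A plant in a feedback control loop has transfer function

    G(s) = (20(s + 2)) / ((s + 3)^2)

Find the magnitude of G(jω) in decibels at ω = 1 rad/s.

|G(j1)|_dB ≈ 13.0 dB

Substitute s = j1: numerator = 40 + j20, denominator = 8 + j6.
|G(j1)| = |40 + j20| / |8 + j6| = 44.721 / 10 ≈ 4.472.
In decibels: 20·log₁₀(4.472) ≈ 13.0 dB.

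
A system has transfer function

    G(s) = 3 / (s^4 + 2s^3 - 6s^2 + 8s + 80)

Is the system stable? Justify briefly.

The denominator s^4 + 2s^3 - 6s^2 + 8s + 80 factors as (s^2 - 4s + 8)(s^2 + 6s + 10), giving poles at s = 2 + 2j, 2 - 2j, -3 + j, -3 - j.
Since the pole(s) at s = 2 + 2j, 2 - 2j lie in the right half-plane, the system is unstable.

unstable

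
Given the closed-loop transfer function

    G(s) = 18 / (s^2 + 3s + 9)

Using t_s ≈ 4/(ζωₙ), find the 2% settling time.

t_s ≈ 2.667 s

Comparing s^2 + 3s + 9 to s^2 + 2ζωₙs + ωₙ²: ωₙ = 3 rad/s and ζ = 3/(2·3) = 0.5.
ζωₙ = 3/2 = 1.5, so t_s ≈ 4/(ζωₙ) = 4/1.5 ≈ 2.667 s.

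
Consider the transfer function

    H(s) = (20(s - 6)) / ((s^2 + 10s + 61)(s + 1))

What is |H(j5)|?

|H(j5)| ≈ 0.4972

Substitute s = j5: numerator = -120 + j100, denominator = -214 + j230.
|H(j5)| = |-120 + j100| / |-214 + j230| = 156.20 / 314.16 ≈ 0.4972.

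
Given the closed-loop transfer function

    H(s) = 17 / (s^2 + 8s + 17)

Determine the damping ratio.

Compare the denominator to the standard form s^2 + 2ζωₙs + ωₙ².
ωₙ² = 17, so ωₙ = √17 ≈ 4.123 rad/s.
2ζωₙ = 8, so ζ = 8/(2·√17) ≈ 0.9701.
With ζ = 0.9701 the response is underdamped.

ζ ≈ 0.9701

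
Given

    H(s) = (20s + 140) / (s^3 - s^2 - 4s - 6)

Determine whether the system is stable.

unstable

The denominator s^3 - s^2 - 4s - 6 factors as (s^2 + 2s + 2)(s - 3), giving poles at s = -1 + j, -1 - j, 3.
Since the pole(s) at s = 3 lie in the right half-plane, the system is unstable.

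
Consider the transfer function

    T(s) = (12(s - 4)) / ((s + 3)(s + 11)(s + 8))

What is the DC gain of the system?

At s = 0 each factor (s + a) contributes a and each (s^2 + bs + c) contributes c.
T(0) = 12·(-4) / ((3) · (11) · (8)) = -48/264 = -2/11.

T(0) = -2/11 ≈ -0.1818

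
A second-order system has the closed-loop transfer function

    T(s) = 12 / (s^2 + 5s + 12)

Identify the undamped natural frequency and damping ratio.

Compare the denominator to the standard form s^2 + 2ζωₙs + ωₙ².
ωₙ² = 12, so ωₙ = √12 ≈ 3.464 rad/s.
2ζωₙ = 5, so ζ = 5/(2·√12) ≈ 0.7217.
With ζ = 0.7217 the response is underdamped.

ωₙ ≈ 3.464 rad/s, ζ ≈ 0.7217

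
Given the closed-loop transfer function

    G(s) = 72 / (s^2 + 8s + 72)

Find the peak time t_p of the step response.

Comparing s^2 + 8s + 72 to s^2 + 2ζωₙs + ωₙ²: ωₙ = √72 ≈ 8.485 rad/s and ζ = 8/(2·√72) ≈ 0.4714.
ζωₙ = 8/2 = 4, so ω_d = ωₙ√(1−ζ²) = √(ωₙ² − (ζωₙ)²) = √(72 − 4²) = √56 ≈ 7.483 rad/s.
t_p = π/ω_d = π/7.483 ≈ 0.4198 s.

t_p ≈ 0.4198 s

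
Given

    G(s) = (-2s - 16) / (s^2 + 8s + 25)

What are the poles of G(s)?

The poles are the roots of the denominator s^2 + 8s + 25 = 0.
Using the quadratic formula: s = (-8 ± √(-36))/2 = -4 ± 3j.

s = -4 + 3j, -4 - 3j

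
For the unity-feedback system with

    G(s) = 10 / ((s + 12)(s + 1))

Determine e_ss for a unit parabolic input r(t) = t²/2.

e_ss = ∞

G(s) has no poles at the origin.
This is a Type 0 system; Ka = lim_{s→0} s^2·G(s) = 0, so the steady-state error for a parabola input is infinite.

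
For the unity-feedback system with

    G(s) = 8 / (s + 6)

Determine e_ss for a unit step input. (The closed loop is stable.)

G(s) has no poles at the origin.
This is a Type 0 system. Kp = lim_{s→0} G(s) = 8/6 = 4/3.
e_ss = 1/(1 + Kp) = 1/(1 + 4/3) = 3/7 ≈ 0.4286.

e_ss = 0.4286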